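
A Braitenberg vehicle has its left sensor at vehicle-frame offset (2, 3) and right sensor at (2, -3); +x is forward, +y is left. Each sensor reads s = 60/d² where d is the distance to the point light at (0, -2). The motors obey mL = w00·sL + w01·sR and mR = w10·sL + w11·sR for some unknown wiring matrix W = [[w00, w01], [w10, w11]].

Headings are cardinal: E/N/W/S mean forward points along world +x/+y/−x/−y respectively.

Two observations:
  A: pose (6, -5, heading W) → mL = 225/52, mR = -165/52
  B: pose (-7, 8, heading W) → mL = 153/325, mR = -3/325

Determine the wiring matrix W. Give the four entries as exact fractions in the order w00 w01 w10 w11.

1/2 1 1/2 -1

obs A: pose=(6,-5,W) → sL=15/13, sR=15/4, mL=225/52, mR=-165/52
obs B: pose=(-7,8,W) → sL=6/13, sR=6/25, mL=153/325, mR=-3/325
sensor matrix S = [[15/13, 15/4], [6/13, 6/25]]; det S = -189/130
solve [mL_A; mL_B] = S·[w00; w01] and [mR_A; mR_B] = S·[w10; w11]:
  w00 = 1/2, w01 = 1, w10 = 1/2, w11 = -1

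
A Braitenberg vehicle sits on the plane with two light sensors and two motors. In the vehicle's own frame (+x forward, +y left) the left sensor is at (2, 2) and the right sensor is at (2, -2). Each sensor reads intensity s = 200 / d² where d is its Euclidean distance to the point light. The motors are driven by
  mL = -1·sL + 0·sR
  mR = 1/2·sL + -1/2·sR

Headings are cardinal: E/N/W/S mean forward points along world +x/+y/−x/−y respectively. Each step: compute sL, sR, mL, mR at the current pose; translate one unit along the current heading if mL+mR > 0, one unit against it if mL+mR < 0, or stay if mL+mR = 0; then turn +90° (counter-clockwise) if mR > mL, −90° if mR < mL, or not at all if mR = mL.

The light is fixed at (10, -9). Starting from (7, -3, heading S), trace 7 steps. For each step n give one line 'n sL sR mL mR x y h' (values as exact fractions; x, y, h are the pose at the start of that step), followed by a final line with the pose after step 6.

n=0: pose=(7,-3,S); sL=200/17, sR=200/41; mL=-200/17, mR=2400/697; mL+mR=-5800/697 → advance -1; mR−mL=10600/697 → turn +1·90°
n=1: pose=(7,-2,E); sL=100/41, sR=100/13; mL=-100/41, mR=-1400/533; mL+mR=-2700/533 → advance -1; mR−mL=-100/533 → turn -1·90°
n=2: pose=(6,-2,S); sL=200/29, sR=200/61; mL=-200/29, mR=3200/1769; mL+mR=-9000/1769 → advance -1; mR−mL=15400/1769 → turn +1·90°
n=3: pose=(6,-1,E); sL=25/13, sR=5; mL=-25/13, mR=-20/13; mL+mR=-45/13 → advance -1; mR−mL=5/13 → turn +1·90°
n=4: pose=(5,-1,N); sL=200/149, sR=200/109; mL=-200/149, mR=-4000/16241; mL+mR=-25800/16241 → advance -1; mR−mL=17800/16241 → turn +1·90°
n=5: pose=(5,-2,W); sL=100/37, sR=20/13; mL=-100/37, mR=280/481; mL+mR=-1020/481 → advance -1; mR−mL=1580/481 → turn +1·90°
n=6: pose=(6,-2,S); sL=200/29, sR=200/61; mL=-200/29, mR=3200/1769; mL+mR=-9000/1769 → advance -1; mR−mL=15400/1769 → turn +1·90°

0 200/17 200/41 -200/17 2400/697 7 -3 S
1 100/41 100/13 -100/41 -1400/533 7 -2 E
2 200/29 200/61 -200/29 3200/1769 6 -2 S
3 25/13 5 -25/13 -20/13 6 -1 E
4 200/149 200/109 -200/149 -4000/16241 5 -1 N
5 100/37 20/13 -100/37 280/481 5 -2 W
6 200/29 200/61 -200/29 3200/1769 6 -2 S
final 6 -1 E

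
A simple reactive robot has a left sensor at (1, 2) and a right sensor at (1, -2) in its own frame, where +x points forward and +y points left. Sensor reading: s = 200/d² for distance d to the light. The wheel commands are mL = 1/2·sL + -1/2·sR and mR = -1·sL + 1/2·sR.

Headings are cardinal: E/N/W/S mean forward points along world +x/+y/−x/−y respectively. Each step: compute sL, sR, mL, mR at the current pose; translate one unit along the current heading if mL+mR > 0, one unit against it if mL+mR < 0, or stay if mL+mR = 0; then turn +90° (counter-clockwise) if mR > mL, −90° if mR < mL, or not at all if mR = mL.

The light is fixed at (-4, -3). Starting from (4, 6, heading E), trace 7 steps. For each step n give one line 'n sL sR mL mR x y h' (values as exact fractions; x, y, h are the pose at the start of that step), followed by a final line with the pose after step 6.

0 100/101 20/13 -360/1313 -290/1313 4 6 E
1 8/5 200/181 224/905 -948/905 3 6 N
2 50/41 2 -16/41 -9/41 3 5 E
3 200/97 40/29 960/2813 -3860/2813 2 5 N
4 20/13 100/37 -280/481 -90/481 2 4 E
5 200/73 200/113 4000/8249 -15300/8249 1 4 N
6 2 50/13 -12/13 -1/13 1 3 E
final 0 3 N

n=0: pose=(4,6,E); sL=100/101, sR=20/13; mL=-360/1313, mR=-290/1313; mL+mR=-50/101 → advance -1; mR−mL=70/1313 → turn +1·90°
n=1: pose=(3,6,N); sL=8/5, sR=200/181; mL=224/905, mR=-948/905; mL+mR=-4/5 → advance -1; mR−mL=-1172/905 → turn -1·90°
n=2: pose=(3,5,E); sL=50/41, sR=2; mL=-16/41, mR=-9/41; mL+mR=-25/41 → advance -1; mR−mL=7/41 → turn +1·90°
n=3: pose=(2,5,N); sL=200/97, sR=40/29; mL=960/2813, mR=-3860/2813; mL+mR=-100/97 → advance -1; mR−mL=-4820/2813 → turn -1·90°
n=4: pose=(2,4,E); sL=20/13, sR=100/37; mL=-280/481, mR=-90/481; mL+mR=-10/13 → advance -1; mR−mL=190/481 → turn +1·90°
n=5: pose=(1,4,N); sL=200/73, sR=200/113; mL=4000/8249, mR=-15300/8249; mL+mR=-100/73 → advance -1; mR−mL=-19300/8249 → turn -1·90°
n=6: pose=(1,3,E); sL=2, sR=50/13; mL=-12/13, mR=-1/13; mL+mR=-1 → advance -1; mR−mL=11/13 → turn +1·90°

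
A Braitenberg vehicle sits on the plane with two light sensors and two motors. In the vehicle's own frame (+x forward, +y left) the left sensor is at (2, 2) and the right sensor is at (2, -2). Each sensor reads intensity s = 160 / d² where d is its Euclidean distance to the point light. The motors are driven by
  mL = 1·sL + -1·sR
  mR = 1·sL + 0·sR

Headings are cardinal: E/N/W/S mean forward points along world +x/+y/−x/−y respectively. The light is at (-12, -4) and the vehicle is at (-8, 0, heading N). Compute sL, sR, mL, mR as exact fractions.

4 20/9 16/9 4

left sensor world pos  = (-10, 2); dL² = 40
right sensor world pos = (-6, 2); dR² = 72
sL = 160/40 = 4
sR = 160/72 = 20/9
mL = 1·sL + -1·sR = 16/9
mR = 1·sL + 0·sR = 4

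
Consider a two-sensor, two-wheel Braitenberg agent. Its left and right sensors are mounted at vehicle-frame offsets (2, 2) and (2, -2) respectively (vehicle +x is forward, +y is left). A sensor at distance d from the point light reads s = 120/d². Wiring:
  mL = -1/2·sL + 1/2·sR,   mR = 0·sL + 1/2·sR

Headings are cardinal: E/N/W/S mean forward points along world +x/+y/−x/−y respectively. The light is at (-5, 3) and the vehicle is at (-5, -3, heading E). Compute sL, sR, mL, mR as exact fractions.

left sensor world pos  = (-3, -1); dL² = 20
right sensor world pos = (-3, -5); dR² = 68
sL = 120/20 = 6
sR = 120/68 = 30/17
mL = -1/2·sL + 1/2·sR = -36/17
mR = 0·sL + 1/2·sR = 15/17

6 30/17 -36/17 15/17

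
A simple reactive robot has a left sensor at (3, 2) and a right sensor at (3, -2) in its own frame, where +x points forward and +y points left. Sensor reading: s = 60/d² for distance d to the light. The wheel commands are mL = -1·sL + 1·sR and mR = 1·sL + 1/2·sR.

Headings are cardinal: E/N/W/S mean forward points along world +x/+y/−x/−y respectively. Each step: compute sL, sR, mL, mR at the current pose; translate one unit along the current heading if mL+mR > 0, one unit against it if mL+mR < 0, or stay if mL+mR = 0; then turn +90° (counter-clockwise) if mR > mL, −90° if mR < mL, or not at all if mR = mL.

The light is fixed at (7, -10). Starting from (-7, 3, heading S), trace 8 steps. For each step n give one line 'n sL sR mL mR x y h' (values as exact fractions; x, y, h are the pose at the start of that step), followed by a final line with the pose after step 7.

0 15/61 15/89 -420/5429 3585/10858 -7 3 S
1 60/317 60/221 5760/70057 22770/70057 -7 2 E
2 2/15 30/173 104/2595 571/2595 -6 2 N
3 60/377 60/481 -480/13949 3090/13949 -6 3 W
4 15/61 15/89 -420/5429 3585/10858 -7 3 S
5 60/317 60/221 5760/70057 22770/70057 -7 2 E
6 2/15 30/173 104/2595 571/2595 -6 2 N
7 60/377 60/481 -480/13949 3090/13949 -6 3 W
final -7 3 S

n=0: pose=(-7,3,S); sL=15/61, sR=15/89; mL=-420/5429, mR=3585/10858; mL+mR=45/178 → advance +1; mR−mL=4425/10858 → turn +1·90°
n=1: pose=(-7,2,E); sL=60/317, sR=60/221; mL=5760/70057, mR=22770/70057; mL+mR=90/221 → advance +1; mR−mL=17010/70057 → turn +1·90°
n=2: pose=(-6,2,N); sL=2/15, sR=30/173; mL=104/2595, mR=571/2595; mL+mR=45/173 → advance +1; mR−mL=467/2595 → turn +1·90°
n=3: pose=(-6,3,W); sL=60/377, sR=60/481; mL=-480/13949, mR=3090/13949; mL+mR=90/481 → advance +1; mR−mL=3570/13949 → turn +1·90°
n=4: pose=(-7,3,S); sL=15/61, sR=15/89; mL=-420/5429, mR=3585/10858; mL+mR=45/178 → advance +1; mR−mL=4425/10858 → turn +1·90°
n=5: pose=(-7,2,E); sL=60/317, sR=60/221; mL=5760/70057, mR=22770/70057; mL+mR=90/221 → advance +1; mR−mL=17010/70057 → turn +1·90°
n=6: pose=(-6,2,N); sL=2/15, sR=30/173; mL=104/2595, mR=571/2595; mL+mR=45/173 → advance +1; mR−mL=467/2595 → turn +1·90°
n=7: pose=(-6,3,W); sL=60/377, sR=60/481; mL=-480/13949, mR=3090/13949; mL+mR=90/481 → advance +1; mR−mL=3570/13949 → turn +1·90°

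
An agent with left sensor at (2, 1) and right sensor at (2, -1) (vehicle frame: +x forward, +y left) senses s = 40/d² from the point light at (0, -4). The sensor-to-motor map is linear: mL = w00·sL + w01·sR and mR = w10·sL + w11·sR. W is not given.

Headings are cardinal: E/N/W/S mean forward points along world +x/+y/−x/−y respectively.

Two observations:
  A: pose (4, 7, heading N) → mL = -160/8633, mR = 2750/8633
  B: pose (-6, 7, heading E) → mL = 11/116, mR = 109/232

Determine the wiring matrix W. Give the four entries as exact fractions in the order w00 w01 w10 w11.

obs A: pose=(4,7,N) → sL=20/89, sR=20/97, mL=-160/8633, mR=2750/8633
obs B: pose=(-6,7,E) → sL=1/4, sR=10/29, mL=11/116, mR=109/232
sensor matrix S = [[20/89, 20/97], [1/4, 10/29]]; det S = 6495/250357
solve [mL_A; mL_B] = S·[w00; w01] and [mR_A; mR_B] = S·[w10; w11]:
  w00 = -1, w01 = 1, w10 = 1/2, w11 = 1

-1 1 1/2 1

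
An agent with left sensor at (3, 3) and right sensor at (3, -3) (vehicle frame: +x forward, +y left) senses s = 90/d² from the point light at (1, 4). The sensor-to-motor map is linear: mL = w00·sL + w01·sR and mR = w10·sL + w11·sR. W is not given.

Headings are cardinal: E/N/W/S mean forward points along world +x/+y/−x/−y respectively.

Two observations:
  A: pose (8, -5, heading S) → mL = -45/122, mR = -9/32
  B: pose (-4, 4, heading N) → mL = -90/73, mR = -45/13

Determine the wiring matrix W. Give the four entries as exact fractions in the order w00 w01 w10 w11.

obs A: pose=(8,-5,S) → sL=45/122, sR=9/16, mL=-45/122, mR=-9/32
obs B: pose=(-4,4,N) → sL=90/73, sR=90/13, mL=-90/73, mR=-45/13
sensor matrix S = [[45/122, 9/16], [90/73, 90/13]]; det S = 861435/463112
solve [mL_A; mL_B] = S·[w00; w01] and [mR_A; mR_B] = S·[w10; w11]:
  w00 = -1, w01 = 0, w10 = 0, w11 = -1/2

-1 0 0 -1/2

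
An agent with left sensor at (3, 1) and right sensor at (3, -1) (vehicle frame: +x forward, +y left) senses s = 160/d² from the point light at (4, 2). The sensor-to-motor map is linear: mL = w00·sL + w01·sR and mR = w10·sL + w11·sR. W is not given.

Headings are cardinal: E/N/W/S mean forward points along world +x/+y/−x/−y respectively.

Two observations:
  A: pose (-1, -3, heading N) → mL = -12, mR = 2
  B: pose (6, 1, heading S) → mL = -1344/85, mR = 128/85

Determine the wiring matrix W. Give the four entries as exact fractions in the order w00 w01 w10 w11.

-1 -1 -1/2 1/2

obs A: pose=(-1,-3,N) → sL=4, sR=8, mL=-12, mR=2
obs B: pose=(6,1,S) → sL=32/5, sR=160/17, mL=-1344/85, mR=128/85
sensor matrix S = [[4, 8], [32/5, 160/17]]; det S = -1152/85
solve [mL_A; mL_B] = S·[w00; w01] and [mR_A; mR_B] = S·[w10; w11]:
  w00 = -1, w01 = -1, w10 = -1/2, w11 = 1/2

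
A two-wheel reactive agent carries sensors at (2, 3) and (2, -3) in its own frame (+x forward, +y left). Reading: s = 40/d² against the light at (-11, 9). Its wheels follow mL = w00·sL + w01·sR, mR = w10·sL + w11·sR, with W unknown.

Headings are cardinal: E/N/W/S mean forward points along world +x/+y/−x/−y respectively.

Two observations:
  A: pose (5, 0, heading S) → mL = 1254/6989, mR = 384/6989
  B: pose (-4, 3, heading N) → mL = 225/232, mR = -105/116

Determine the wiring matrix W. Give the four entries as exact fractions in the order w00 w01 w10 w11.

1/2 1 -1 1

obs A: pose=(5,0,S) → sL=20/241, sR=4/29, mL=1254/6989, mR=384/6989
obs B: pose=(-4,3,N) → sL=5/4, sR=10/29, mL=225/232, mR=-105/116
sensor matrix S = [[20/241, 4/29], [5/4, 10/29]]; det S = -1005/6989
solve [mL_A; mL_B] = S·[w00; w01] and [mR_A; mR_B] = S·[w10; w11]:
  w00 = 1/2, w01 = 1, w10 = -1, w11 = 1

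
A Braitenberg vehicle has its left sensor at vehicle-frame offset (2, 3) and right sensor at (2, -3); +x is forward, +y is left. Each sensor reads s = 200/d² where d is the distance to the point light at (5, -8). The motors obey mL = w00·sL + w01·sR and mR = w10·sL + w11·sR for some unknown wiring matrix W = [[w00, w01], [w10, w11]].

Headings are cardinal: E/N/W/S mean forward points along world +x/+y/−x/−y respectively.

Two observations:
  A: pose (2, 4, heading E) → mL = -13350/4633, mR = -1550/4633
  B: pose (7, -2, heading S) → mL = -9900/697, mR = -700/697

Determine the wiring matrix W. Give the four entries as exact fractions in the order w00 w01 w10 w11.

obs A: pose=(2,4,E) → sL=100/113, sR=100/41, mL=-13350/4633, mR=-1550/4633
obs B: pose=(7,-2,S) → sL=200/41, sR=200/17, mL=-9900/697, mR=-700/697
sensor matrix S = [[100/113, 100/41], [200/41, 200/17]]; det S = -4800000/3229201
solve [mL_A; mL_B] = S·[w00; w01] and [mR_A; mR_B] = S·[w10; w11]:
  w00 = -1/2, w01 = -1, w10 = 1, w11 = -1/2

-1/2 -1 1 -1/2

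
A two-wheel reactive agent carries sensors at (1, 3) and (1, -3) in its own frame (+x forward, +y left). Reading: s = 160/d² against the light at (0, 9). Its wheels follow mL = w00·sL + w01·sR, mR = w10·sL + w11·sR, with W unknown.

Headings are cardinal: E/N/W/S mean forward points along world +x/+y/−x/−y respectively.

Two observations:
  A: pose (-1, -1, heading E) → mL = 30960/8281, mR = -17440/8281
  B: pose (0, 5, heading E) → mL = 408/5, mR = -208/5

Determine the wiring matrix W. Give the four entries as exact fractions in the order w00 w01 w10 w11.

1 1/2 -1/2 -1/2

obs A: pose=(-1,-1,E) → sL=160/49, sR=160/169, mL=30960/8281, mR=-17440/8281
obs B: pose=(0,5,E) → sL=80, sR=16/5, mL=408/5, mR=-208/5
sensor matrix S = [[160/49, 160/169], [80, 16/5]]; det S = -540672/8281
solve [mL_A; mL_B] = S·[w00; w01] and [mR_A; mR_B] = S·[w10; w11]:
  w00 = 1, w01 = 1/2, w10 = -1/2, w11 = -1/2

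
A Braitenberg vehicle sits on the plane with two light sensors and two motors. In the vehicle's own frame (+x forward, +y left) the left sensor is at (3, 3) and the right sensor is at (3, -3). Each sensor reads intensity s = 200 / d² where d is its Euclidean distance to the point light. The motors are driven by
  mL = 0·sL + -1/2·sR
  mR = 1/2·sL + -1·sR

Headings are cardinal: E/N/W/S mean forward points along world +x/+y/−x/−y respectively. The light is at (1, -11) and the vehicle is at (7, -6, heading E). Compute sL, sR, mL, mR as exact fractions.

left sensor world pos  = (10, -3); dL² = 145
right sensor world pos = (10, -9); dR² = 85
sL = 200/145 = 40/29
sR = 200/85 = 40/17
mL = 0·sL + -1/2·sR = -20/17
mR = 1/2·sL + -1·sR = -820/493

40/29 40/17 -20/17 -820/493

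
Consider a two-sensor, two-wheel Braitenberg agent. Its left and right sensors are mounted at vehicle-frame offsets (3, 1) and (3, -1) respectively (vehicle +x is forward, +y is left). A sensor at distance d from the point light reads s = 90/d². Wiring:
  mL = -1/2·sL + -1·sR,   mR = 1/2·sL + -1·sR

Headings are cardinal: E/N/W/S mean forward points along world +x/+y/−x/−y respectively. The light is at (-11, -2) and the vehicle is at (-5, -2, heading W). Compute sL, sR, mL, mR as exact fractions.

left sensor world pos  = (-8, -3); dL² = 10
right sensor world pos = (-8, -1); dR² = 10
sL = 90/10 = 9
sR = 90/10 = 9
mL = -1/2·sL + -1·sR = -27/2
mR = 1/2·sL + -1·sR = -9/2

9 9 -27/2 -9/2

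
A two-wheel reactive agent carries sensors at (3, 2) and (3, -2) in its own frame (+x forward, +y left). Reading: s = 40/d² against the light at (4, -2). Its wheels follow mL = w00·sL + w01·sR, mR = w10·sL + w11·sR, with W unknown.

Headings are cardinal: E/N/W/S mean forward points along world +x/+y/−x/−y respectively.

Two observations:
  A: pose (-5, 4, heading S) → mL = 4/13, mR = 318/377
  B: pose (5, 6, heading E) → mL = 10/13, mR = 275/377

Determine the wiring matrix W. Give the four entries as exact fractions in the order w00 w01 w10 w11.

obs A: pose=(-5,4,S) → sL=20/29, sR=4/13, mL=4/13, mR=318/377
obs B: pose=(5,6,E) → sL=10/29, sR=10/13, mL=10/13, mR=275/377
sensor matrix S = [[20/29, 4/13], [10/29, 10/13]]; det S = 160/377
solve [mL_A; mL_B] = S·[w00; w01] and [mR_A; mR_B] = S·[w10; w11]:
  w00 = 0, w01 = 1, w10 = 1, w11 = 1/2

0 1 1 1/2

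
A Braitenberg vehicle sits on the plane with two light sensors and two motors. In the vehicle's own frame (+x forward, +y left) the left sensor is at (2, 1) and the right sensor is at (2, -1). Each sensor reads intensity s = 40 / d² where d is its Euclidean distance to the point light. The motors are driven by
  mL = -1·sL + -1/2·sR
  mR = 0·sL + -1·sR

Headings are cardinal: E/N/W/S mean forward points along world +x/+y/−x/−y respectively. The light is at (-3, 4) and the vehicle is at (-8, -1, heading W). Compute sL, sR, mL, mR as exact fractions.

left sensor world pos  = (-10, -2); dL² = 85
right sensor world pos = (-10, 0); dR² = 65
sL = 40/85 = 8/17
sR = 40/65 = 8/13
mL = -1·sL + -1/2·sR = -172/221
mR = 0·sL + -1·sR = -8/13

8/17 8/13 -172/221 -8/13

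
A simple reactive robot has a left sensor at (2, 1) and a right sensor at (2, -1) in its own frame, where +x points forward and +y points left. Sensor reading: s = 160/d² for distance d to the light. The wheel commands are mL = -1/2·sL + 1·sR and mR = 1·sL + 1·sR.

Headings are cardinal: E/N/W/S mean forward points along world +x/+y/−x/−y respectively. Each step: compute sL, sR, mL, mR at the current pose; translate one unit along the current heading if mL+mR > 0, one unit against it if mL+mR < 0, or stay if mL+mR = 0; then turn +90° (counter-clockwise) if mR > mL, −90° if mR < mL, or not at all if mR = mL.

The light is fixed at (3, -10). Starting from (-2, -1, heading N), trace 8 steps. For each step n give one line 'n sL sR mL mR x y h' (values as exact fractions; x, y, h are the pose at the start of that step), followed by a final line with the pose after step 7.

0 160/157 160/137 14160/21509 47040/21509 -2 -1 N
1 16/13 16/17 72/221 480/221 -2 0 W
2 160/89 160/113 5200/10057 32320/10057 -3 0 S
3 40/29 2 38/29 98/29 -3 -1 E
4 160/157 160/137 14160/21509 47040/21509 -2 -1 N
5 16/13 16/17 72/221 480/221 -2 0 W
6 160/89 160/113 5200/10057 32320/10057 -3 0 S
7 40/29 2 38/29 98/29 -3 -1 E
final -2 -1 N

n=0: pose=(-2,-1,N); sL=160/157, sR=160/137; mL=14160/21509, mR=47040/21509; mL+mR=61200/21509 → advance +1; mR−mL=240/157 → turn +1·90°
n=1: pose=(-2,0,W); sL=16/13, sR=16/17; mL=72/221, mR=480/221; mL+mR=552/221 → advance +1; mR−mL=24/13 → turn +1·90°
n=2: pose=(-3,0,S); sL=160/89, sR=160/113; mL=5200/10057, mR=32320/10057; mL+mR=37520/10057 → advance +1; mR−mL=240/89 → turn +1·90°
n=3: pose=(-3,-1,E); sL=40/29, sR=2; mL=38/29, mR=98/29; mL+mR=136/29 → advance +1; mR−mL=60/29 → turn +1·90°
n=4: pose=(-2,-1,N); sL=160/157, sR=160/137; mL=14160/21509, mR=47040/21509; mL+mR=61200/21509 → advance +1; mR−mL=240/157 → turn +1·90°
n=5: pose=(-2,0,W); sL=16/13, sR=16/17; mL=72/221, mR=480/221; mL+mR=552/221 → advance +1; mR−mL=24/13 → turn +1·90°
n=6: pose=(-3,0,S); sL=160/89, sR=160/113; mL=5200/10057, mR=32320/10057; mL+mR=37520/10057 → advance +1; mR−mL=240/89 → turn +1·90°
n=7: pose=(-3,-1,E); sL=40/29, sR=2; mL=38/29, mR=98/29; mL+mR=136/29 → advance +1; mR−mL=60/29 → turn +1·90°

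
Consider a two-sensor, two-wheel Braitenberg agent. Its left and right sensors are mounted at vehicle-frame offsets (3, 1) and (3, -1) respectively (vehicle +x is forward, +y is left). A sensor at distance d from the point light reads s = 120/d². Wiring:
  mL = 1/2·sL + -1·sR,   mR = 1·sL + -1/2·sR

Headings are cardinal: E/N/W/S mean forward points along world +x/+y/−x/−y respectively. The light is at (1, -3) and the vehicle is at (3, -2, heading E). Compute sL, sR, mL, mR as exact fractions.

left sensor world pos  = (6, -1); dL² = 29
right sensor world pos = (6, -3); dR² = 25
sL = 120/29 = 120/29
sR = 120/25 = 24/5
mL = 1/2·sL + -1·sR = -396/145
mR = 1·sL + -1/2·sR = 252/145

120/29 24/5 -396/145 252/145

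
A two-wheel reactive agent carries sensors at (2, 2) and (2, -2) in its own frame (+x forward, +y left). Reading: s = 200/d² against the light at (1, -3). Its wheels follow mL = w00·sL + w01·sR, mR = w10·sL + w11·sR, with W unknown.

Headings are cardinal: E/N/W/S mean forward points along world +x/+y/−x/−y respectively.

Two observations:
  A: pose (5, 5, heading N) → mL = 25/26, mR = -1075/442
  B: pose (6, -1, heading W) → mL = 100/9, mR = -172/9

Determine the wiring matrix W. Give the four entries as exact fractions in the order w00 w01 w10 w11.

1/2 0 -1/2 -1

obs A: pose=(5,5,N) → sL=25/13, sR=25/17, mL=25/26, mR=-1075/442
obs B: pose=(6,-1,W) → sL=200/9, sR=8, mL=100/9, mR=-172/9
sensor matrix S = [[25/13, 25/17], [200/9, 8]]; det S = -34400/1989
solve [mL_A; mL_B] = S·[w00; w01] and [mR_A; mR_B] = S·[w10; w11]:
  w00 = 1/2, w01 = 0, w10 = -1/2, w11 = -1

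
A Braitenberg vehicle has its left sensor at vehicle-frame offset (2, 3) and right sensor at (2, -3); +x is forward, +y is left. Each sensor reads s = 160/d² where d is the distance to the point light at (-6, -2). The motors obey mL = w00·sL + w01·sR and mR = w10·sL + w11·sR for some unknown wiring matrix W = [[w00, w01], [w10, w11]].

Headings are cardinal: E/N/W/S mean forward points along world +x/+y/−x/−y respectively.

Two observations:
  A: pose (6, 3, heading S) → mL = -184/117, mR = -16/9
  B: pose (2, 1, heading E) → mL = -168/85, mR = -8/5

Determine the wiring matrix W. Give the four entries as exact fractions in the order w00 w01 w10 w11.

obs A: pose=(6,3,S) → sL=80/117, sR=16/9, mL=-184/117, mR=-16/9
obs B: pose=(2,1,E) → sL=20/17, sR=8/5, mL=-168/85, mR=-8/5
sensor matrix S = [[80/117, 16/9], [20/17, 8/5]]; det S = -1984/1989
solve [mL_A; mL_B] = S·[w00; w01] and [mR_A; mR_B] = S·[w10; w11]:
  w00 = -1, w01 = -1/2, w10 = 0, w11 = -1

-1 -1/2 0 -1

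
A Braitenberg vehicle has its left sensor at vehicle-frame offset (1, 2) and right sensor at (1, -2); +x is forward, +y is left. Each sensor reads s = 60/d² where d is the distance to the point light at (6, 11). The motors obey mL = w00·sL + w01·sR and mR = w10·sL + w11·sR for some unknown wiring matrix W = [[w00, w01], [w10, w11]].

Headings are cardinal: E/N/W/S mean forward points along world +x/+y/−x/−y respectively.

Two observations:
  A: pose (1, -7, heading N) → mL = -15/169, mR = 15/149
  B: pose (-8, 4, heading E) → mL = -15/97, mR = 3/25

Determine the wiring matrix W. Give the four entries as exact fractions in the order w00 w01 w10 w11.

obs A: pose=(1,-7,N) → sL=30/169, sR=30/149, mL=-15/169, mR=15/149
obs B: pose=(-8,4,E) → sL=30/97, sR=6/25, mL=-15/97, mR=3/25
sensor matrix S = [[30/169, 30/149], [30/97, 6/25]]; det S = -240192/12212785
solve [mL_A; mL_B] = S·[w00; w01] and [mR_A; mR_B] = S·[w10; w11]:
  w00 = -1/2, w01 = 0, w10 = 0, w11 = 1/2

-1/2 0 0 1/2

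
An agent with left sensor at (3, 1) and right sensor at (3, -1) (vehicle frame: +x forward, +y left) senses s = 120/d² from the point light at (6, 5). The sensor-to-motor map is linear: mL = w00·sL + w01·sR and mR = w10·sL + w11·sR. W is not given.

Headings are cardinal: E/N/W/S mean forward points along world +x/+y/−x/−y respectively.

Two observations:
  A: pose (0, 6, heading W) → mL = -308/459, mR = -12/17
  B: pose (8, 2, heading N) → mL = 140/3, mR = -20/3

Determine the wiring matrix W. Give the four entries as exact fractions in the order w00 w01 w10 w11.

1/2 -1 0 -1/2

obs A: pose=(0,6,W) → sL=40/27, sR=24/17, mL=-308/459, mR=-12/17
obs B: pose=(8,2,N) → sL=120, sR=40/3, mL=140/3, mR=-20/3
sensor matrix S = [[40/27, 24/17], [120, 40/3]]; det S = -206080/1377
solve [mL_A; mL_B] = S·[w00; w01] and [mR_A; mR_B] = S·[w10; w11]:
  w00 = 1/2, w01 = -1, w10 = 0, w11 = -1/2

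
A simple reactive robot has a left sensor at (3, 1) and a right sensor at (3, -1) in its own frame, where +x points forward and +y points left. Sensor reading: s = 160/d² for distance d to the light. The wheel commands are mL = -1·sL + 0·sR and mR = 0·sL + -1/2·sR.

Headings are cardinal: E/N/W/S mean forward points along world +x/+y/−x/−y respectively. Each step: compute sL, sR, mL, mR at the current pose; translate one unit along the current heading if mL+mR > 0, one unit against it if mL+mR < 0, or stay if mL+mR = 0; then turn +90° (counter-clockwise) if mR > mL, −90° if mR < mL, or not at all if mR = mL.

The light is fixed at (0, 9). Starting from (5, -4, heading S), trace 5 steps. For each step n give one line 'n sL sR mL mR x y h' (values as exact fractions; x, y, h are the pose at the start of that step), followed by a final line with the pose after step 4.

0 40/73 10/17 -40/73 -5/17 5 -4 S
1 32/37 160/233 -32/37 -80/233 5 -3 E
2 16/9 80/53 -16/9 -40/53 4 -3 N
3 160/197 32/29 -160/197 -16/29 4 -4 W
4 40/73 10/17 -40/73 -5/17 5 -4 S
final 5 -3 E

n=0: pose=(5,-4,S); sL=40/73, sR=10/17; mL=-40/73, mR=-5/17; mL+mR=-1045/1241 → advance -1; mR−mL=315/1241 → turn +1·90°
n=1: pose=(5,-3,E); sL=32/37, sR=160/233; mL=-32/37, mR=-80/233; mL+mR=-10416/8621 → advance -1; mR−mL=4496/8621 → turn +1·90°
n=2: pose=(4,-3,N); sL=16/9, sR=80/53; mL=-16/9, mR=-40/53; mL+mR=-1208/477 → advance -1; mR−mL=488/477 → turn +1·90°
n=3: pose=(4,-4,W); sL=160/197, sR=32/29; mL=-160/197, mR=-16/29; mL+mR=-7792/5713 → advance -1; mR−mL=1488/5713 → turn +1·90°
n=4: pose=(5,-4,S); sL=40/73, sR=10/17; mL=-40/73, mR=-5/17; mL+mR=-1045/1241 → advance -1; mR−mL=315/1241 → turn +1·90°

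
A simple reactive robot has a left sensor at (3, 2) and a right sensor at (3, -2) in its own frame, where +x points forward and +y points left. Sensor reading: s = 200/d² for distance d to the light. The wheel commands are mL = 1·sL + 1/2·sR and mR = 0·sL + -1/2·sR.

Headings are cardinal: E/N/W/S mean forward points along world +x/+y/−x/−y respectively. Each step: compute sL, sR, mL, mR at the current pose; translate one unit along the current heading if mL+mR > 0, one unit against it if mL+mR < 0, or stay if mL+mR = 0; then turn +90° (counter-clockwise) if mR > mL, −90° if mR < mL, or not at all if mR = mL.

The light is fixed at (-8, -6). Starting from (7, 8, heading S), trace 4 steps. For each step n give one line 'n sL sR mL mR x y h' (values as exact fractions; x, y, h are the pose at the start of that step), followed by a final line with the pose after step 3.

0 20/41 20/29 990/1189 -10/29 7 8 S
1 40/53 200/369 20060/19557 -100/369 7 7 W
2 1/2 25/64 89/128 -25/128 6 7 N
3 40/109 200/433 28220/47197 -100/433 6 8 E
final 7 8 S

n=0: pose=(7,8,S); sL=20/41, sR=20/29; mL=990/1189, mR=-10/29; mL+mR=20/41 → advance +1; mR−mL=-1400/1189 → turn -1·90°
n=1: pose=(7,7,W); sL=40/53, sR=200/369; mL=20060/19557, mR=-100/369; mL+mR=40/53 → advance +1; mR−mL=-25360/19557 → turn -1·90°
n=2: pose=(6,7,N); sL=1/2, sR=25/64; mL=89/128, mR=-25/128; mL+mR=1/2 → advance +1; mR−mL=-57/64 → turn -1·90°
n=3: pose=(6,8,E); sL=40/109, sR=200/433; mL=28220/47197, mR=-100/433; mL+mR=40/109 → advance +1; mR−mL=-39120/47197 → turn -1·90°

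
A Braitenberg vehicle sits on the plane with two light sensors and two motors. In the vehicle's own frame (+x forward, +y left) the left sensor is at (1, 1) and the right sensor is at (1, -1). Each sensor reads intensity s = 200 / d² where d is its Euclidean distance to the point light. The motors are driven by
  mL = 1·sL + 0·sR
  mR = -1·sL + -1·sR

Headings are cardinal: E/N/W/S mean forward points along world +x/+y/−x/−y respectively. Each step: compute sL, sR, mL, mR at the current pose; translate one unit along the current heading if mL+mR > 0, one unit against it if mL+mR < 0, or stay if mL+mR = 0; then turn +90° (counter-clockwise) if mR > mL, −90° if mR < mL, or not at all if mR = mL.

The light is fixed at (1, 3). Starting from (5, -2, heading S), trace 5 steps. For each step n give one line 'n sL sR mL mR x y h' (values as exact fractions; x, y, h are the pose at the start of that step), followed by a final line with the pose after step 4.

0 200/61 40/9 200/61 -4240/549 5 -2 S
1 100/17 100/9 100/17 -2600/153 5 -1 W
2 8 40/9 8 -112/9 6 -1 N
3 50/13 25/9 50/13 -775/117 6 -2 E
4 200/61 40/9 200/61 -4240/549 5 -2 S
final 5 -1 W

n=0: pose=(5,-2,S); sL=200/61, sR=40/9; mL=200/61, mR=-4240/549; mL+mR=-40/9 → advance -1; mR−mL=-6040/549 → turn -1·90°
n=1: pose=(5,-1,W); sL=100/17, sR=100/9; mL=100/17, mR=-2600/153; mL+mR=-100/9 → advance -1; mR−mL=-3500/153 → turn -1·90°
n=2: pose=(6,-1,N); sL=8, sR=40/9; mL=8, mR=-112/9; mL+mR=-40/9 → advance -1; mR−mL=-184/9 → turn -1·90°
n=3: pose=(6,-2,E); sL=50/13, sR=25/9; mL=50/13, mR=-775/117; mL+mR=-25/9 → advance -1; mR−mL=-1225/117 → turn -1·90°
n=4: pose=(5,-2,S); sL=200/61, sR=40/9; mL=200/61, mR=-4240/549; mL+mR=-40/9 → advance -1; mR−mL=-6040/549 → turn -1·90°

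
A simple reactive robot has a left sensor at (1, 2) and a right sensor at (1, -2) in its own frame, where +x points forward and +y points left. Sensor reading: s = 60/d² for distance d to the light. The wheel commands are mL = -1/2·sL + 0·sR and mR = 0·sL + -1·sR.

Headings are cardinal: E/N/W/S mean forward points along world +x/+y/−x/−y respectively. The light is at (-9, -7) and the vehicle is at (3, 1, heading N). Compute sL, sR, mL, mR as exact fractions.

left sensor world pos  = (1, 2); dL² = 181
right sensor world pos = (5, 2); dR² = 277
sL = 60/181 = 60/181
sR = 60/277 = 60/277
mL = -1/2·sL + 0·sR = -30/181
mR = 0·sL + -1·sR = -60/277

60/181 60/277 -30/181 -60/277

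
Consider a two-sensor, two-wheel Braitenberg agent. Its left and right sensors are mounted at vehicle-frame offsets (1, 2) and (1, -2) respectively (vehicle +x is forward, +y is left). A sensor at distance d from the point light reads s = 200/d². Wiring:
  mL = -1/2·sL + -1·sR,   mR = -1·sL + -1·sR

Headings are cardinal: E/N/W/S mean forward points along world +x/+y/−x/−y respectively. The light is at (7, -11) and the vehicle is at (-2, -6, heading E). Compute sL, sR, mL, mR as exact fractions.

200/113 200/73 -29900/8249 -37200/8249

left sensor world pos  = (-1, -4); dL² = 113
right sensor world pos = (-1, -8); dR² = 73
sL = 200/113 = 200/113
sR = 200/73 = 200/73
mL = -1/2·sL + -1·sR = -29900/8249
mR = -1·sL + -1·sR = -37200/8249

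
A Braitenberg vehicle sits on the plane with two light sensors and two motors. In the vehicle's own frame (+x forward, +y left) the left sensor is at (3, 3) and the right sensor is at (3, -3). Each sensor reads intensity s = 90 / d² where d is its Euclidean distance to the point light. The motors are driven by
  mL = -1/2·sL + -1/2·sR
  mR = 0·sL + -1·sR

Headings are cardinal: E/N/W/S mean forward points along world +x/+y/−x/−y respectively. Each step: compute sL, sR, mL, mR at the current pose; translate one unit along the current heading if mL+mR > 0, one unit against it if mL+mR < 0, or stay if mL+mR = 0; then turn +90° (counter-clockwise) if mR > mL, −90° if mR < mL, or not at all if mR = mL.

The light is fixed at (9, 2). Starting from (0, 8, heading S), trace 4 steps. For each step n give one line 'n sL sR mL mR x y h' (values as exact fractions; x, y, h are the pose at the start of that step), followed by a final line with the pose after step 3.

n=0: pose=(0,8,S); sL=2, sR=10/17; mL=-22/17, mR=-10/17; mL+mR=-32/17 → advance -1; mR−mL=12/17 → turn +1·90°
n=1: pose=(0,9,E); sL=45/68, sR=45/26; mL=-2115/1768, mR=-45/26; mL+mR=-5175/1768 → advance -1; mR−mL=-945/1768 → turn -1·90°
n=2: pose=(-1,9,S); sL=18/13, sR=18/37; mL=-450/481, mR=-18/37; mL+mR=-684/481 → advance -1; mR−mL=216/481 → turn +1·90°
n=3: pose=(-1,10,E); sL=9/17, sR=45/37; mL=-549/629, mR=-45/37; mL+mR=-1314/629 → advance -1; mR−mL=-216/629 → turn -1·90°

0 2 10/17 -22/17 -10/17 0 8 S
1 45/68 45/26 -2115/1768 -45/26 0 9 E
2 18/13 18/37 -450/481 -18/37 -1 9 S
3 9/17 45/37 -549/629 -45/37 -1 10 E
final -2 10 S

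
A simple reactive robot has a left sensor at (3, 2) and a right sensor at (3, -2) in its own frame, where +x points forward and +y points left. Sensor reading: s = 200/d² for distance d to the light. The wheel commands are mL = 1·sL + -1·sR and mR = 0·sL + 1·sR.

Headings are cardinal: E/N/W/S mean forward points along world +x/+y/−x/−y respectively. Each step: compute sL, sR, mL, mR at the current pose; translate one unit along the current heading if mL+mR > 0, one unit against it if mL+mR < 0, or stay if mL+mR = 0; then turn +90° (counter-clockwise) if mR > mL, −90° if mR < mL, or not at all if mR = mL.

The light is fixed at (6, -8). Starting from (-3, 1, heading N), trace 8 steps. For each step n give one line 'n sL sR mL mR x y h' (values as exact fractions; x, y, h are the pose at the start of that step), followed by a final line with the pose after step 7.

0 40/53 200/193 -2880/10229 200/193 -3 1 N
1 25/26 25/36 125/468 25/36 -3 2 W
2 200/113 200/193 16000/21809 200/193 -4 2 S
3 20/17 100/49 -720/833 100/49 -4 1 E
4 40/53 200/193 -2880/10229 200/193 -3 1 N
5 25/26 25/36 125/468 25/36 -3 2 W
6 200/113 200/193 16000/21809 200/193 -4 2 S
7 20/17 100/49 -720/833 100/49 -4 1 E
final -3 1 N

n=0: pose=(-3,1,N); sL=40/53, sR=200/193; mL=-2880/10229, mR=200/193; mL+mR=40/53 → advance +1; mR−mL=13480/10229 → turn +1·90°
n=1: pose=(-3,2,W); sL=25/26, sR=25/36; mL=125/468, mR=25/36; mL+mR=25/26 → advance +1; mR−mL=50/117 → turn +1·90°
n=2: pose=(-4,2,S); sL=200/113, sR=200/193; mL=16000/21809, mR=200/193; mL+mR=200/113 → advance +1; mR−mL=6600/21809 → turn +1·90°
n=3: pose=(-4,1,E); sL=20/17, sR=100/49; mL=-720/833, mR=100/49; mL+mR=20/17 → advance +1; mR−mL=2420/833 → turn +1·90°
n=4: pose=(-3,1,N); sL=40/53, sR=200/193; mL=-2880/10229, mR=200/193; mL+mR=40/53 → advance +1; mR−mL=13480/10229 → turn +1·90°
n=5: pose=(-3,2,W); sL=25/26, sR=25/36; mL=125/468, mR=25/36; mL+mR=25/26 → advance +1; mR−mL=50/117 → turn +1·90°
n=6: pose=(-4,2,S); sL=200/113, sR=200/193; mL=16000/21809, mR=200/193; mL+mR=200/113 → advance +1; mR−mL=6600/21809 → turn +1·90°
n=7: pose=(-4,1,E); sL=20/17, sR=100/49; mL=-720/833, mR=100/49; mL+mR=20/17 → advance +1; mR−mL=2420/833 → turn +1·90°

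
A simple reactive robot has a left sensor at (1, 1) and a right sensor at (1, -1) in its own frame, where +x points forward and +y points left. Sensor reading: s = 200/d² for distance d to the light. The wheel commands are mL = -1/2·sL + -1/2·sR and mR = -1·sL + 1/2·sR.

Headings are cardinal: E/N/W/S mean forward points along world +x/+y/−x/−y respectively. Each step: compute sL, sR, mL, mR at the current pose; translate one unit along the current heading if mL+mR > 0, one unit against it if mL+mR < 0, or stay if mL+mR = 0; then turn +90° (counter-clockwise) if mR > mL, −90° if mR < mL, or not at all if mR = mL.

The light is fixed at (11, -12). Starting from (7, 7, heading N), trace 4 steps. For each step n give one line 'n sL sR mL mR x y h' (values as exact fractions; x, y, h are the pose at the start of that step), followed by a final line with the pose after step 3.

0 8/17 200/409 -3336/6953 -1572/6953 7 7 N
1 100/157 100/193 -17500/30301 -11450/30301 7 6 W
2 200/293 40/61 -11960/17873 -6340/17873 8 6 S
3 50/101 25/41 -4575/8282 -1575/8282 8 7 E
final 7 7 N

n=0: pose=(7,7,N); sL=8/17, sR=200/409; mL=-3336/6953, mR=-1572/6953; mL+mR=-12/17 → advance -1; mR−mL=1764/6953 → turn +1·90°
n=1: pose=(7,6,W); sL=100/157, sR=100/193; mL=-17500/30301, mR=-11450/30301; mL+mR=-150/157 → advance -1; mR−mL=6050/30301 → turn +1·90°
n=2: pose=(8,6,S); sL=200/293, sR=40/61; mL=-11960/17873, mR=-6340/17873; mL+mR=-300/293 → advance -1; mR−mL=5620/17873 → turn +1·90°
n=3: pose=(8,7,E); sL=50/101, sR=25/41; mL=-4575/8282, mR=-1575/8282; mL+mR=-75/101 → advance -1; mR−mL=1500/4141 → turn +1·90°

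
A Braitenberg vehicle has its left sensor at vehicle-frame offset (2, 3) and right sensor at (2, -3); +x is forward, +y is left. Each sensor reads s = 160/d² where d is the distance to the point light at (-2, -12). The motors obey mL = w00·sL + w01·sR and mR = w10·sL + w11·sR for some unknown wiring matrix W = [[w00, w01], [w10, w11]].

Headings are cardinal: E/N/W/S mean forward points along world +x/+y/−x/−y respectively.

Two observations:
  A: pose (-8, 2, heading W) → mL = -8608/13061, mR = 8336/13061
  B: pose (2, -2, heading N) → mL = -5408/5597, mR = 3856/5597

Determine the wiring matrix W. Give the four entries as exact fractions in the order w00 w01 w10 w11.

-1/2 -1/2 1 -1/2

obs A: pose=(-8,2,W) → sL=32/37, sR=160/353, mL=-8608/13061, mR=8336/13061
obs B: pose=(2,-2,N) → sL=32/29, sR=160/193, mL=-5408/5597, mR=3856/5597
sensor matrix S = [[32/37, 160/353], [32/29, 160/193]]; det S = 15851520/73102417
solve [mL_A; mL_B] = S·[w00; w01] and [mR_A; mR_B] = S·[w10; w11]:
  w00 = -1/2, w01 = -1/2, w10 = 1, w11 = -1/2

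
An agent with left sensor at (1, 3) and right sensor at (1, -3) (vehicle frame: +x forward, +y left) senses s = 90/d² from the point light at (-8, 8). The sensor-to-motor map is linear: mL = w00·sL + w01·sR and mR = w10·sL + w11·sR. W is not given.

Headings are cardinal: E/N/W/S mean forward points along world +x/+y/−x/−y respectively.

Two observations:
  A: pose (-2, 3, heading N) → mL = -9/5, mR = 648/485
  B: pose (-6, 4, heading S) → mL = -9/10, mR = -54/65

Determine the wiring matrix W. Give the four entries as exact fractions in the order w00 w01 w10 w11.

obs A: pose=(-2,3,N) → sL=18/5, sR=90/97, mL=-9/5, mR=648/485
obs B: pose=(-6,4,S) → sL=9/5, sR=45/13, mL=-9/10, mR=-54/65
sensor matrix S = [[18/5, 90/97], [9/5, 45/13]]; det S = 13608/1261
solve [mL_A; mL_B] = S·[w00; w01] and [mR_A; mR_B] = S·[w10; w11]:
  w00 = -1/2, w01 = 0, w10 = 1/2, w11 = -1/2

-1/2 0 1/2 -1/2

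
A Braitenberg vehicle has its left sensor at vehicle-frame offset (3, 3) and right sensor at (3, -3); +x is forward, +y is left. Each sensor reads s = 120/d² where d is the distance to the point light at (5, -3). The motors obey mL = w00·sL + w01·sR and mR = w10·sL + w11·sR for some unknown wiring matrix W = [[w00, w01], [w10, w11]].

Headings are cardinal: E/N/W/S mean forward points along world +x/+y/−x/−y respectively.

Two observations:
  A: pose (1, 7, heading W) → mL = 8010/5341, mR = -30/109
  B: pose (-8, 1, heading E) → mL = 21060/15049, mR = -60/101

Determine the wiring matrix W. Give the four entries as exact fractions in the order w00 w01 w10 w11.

1 1/2 0 -1/2

obs A: pose=(1,7,W) → sL=60/49, sR=60/109, mL=8010/5341, mR=-30/109
obs B: pose=(-8,1,E) → sL=120/149, sR=120/101, mL=21060/15049, mR=-60/101
sensor matrix S = [[60/49, 60/109], [120/149, 120/101]]; det S = 81302400/80376709
solve [mL_A; mL_B] = S·[w00; w01] and [mR_A; mR_B] = S·[w10; w11]:
  w00 = 1, w01 = 1/2, w10 = 0, w11 = -1/2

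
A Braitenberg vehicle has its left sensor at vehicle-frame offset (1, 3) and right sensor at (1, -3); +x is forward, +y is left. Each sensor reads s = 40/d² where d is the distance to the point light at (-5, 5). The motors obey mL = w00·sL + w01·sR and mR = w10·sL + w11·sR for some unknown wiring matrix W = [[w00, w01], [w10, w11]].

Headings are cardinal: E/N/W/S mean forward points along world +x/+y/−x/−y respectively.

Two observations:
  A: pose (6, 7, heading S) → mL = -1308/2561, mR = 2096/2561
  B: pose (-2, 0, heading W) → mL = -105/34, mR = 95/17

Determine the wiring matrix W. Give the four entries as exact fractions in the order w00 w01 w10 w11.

obs A: pose=(6,7,S) → sL=40/197, sR=8/13, mL=-1308/2561, mR=2096/2561
obs B: pose=(-2,0,W) → sL=10/17, sR=5, mL=-105/34, mR=95/17
sensor matrix S = [[40/197, 8/13], [10/17, 5]]; det S = 28440/43537
solve [mL_A; mL_B] = S·[w00; w01] and [mR_A; mR_B] = S·[w10; w11]:
  w00 = -1, w01 = -1/2, w10 = 1, w11 = 1

-1 -1/2 1 1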